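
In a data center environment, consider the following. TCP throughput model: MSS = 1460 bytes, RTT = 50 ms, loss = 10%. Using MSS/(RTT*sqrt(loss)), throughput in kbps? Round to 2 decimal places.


Given: MSS = 1460 bytes, RTT = 50 ms, loss = 10%
RTT in seconds = 50 / 1000 = 0.05
Loss rate = 10% = 0.1
sqrt(loss) = sqrt(0.1) = 0.316227766017
Throughput (bytes/s) = 1460 / (0.05 * 0.316227766017) = 92338.5077
Throughput (kbps) = 92338.5077 * 8 / 1000 = 738.708061 -> 738.71 kbps (2 dp)

738.71


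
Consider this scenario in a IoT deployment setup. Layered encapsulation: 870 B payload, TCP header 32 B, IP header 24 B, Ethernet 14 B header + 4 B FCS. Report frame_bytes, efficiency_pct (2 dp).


TCP segment = 870 + 32 = 902 B
IP packet = 902 + 24 = 926 B
Ethernet frame = 926 + 14 + 4 = 944 B
Efficiency = app / frame = 870 / 944 = 0.921610 = 92.1610% -> 92.16% (2 dp)

944, 92.16


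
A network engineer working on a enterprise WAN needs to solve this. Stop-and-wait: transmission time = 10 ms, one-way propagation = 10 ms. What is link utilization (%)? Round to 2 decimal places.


Given: Ttrans = 10 ms, Tprop = 10 ms
RTT = 2 * Tprop = 2 * 10 = 20 ms
U = Ttrans / (Ttrans + RTT)
U = 10 / (10 + 20)
U = 10 / 30 = 0.333333
U% = 33.33%

33.33


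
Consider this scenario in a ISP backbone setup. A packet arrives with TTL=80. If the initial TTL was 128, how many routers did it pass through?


Given: initial TTL = 128, received TTL = 80
Hops = initial TTL - received TTL
Hops = 128 - 80 = 48

48


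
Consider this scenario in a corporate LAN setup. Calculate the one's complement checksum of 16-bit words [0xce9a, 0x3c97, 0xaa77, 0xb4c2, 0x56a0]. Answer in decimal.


Given words: [0xce9a, 0x3c97, 0xaa77, 0xb4c2, 0x56a0]
Step 1: Sum all words
Raw sum = 52890 + 15511 + 43639 + 46274 + 22176 = 180490
Step 2: Fold carry: (49418 + 2) = 49420
One's complement = ~49420 & 0xFFFF = 16115

16115


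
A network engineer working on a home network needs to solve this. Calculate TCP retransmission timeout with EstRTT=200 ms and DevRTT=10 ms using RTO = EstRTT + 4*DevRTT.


Given: EstRTT = 200 ms, DevRTT = 10 ms
Timeout = EstRTT + 4 * DevRTT
4 * DevRTT = 4 * 10 = 40
Timeout = 200 + 40 = 240 ms

240


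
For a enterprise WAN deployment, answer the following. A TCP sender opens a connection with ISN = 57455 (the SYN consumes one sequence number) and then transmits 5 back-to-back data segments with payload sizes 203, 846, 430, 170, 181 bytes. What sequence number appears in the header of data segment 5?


The SYN occupies sequence number ISN = 57455, so the first data byte is ISN + 1 = 57456.
SEQ of data segment i = (ISN + 1) + sum of payload sizes of segments 1..i-1.
Segment 1: SEQ = 57456, payload = 203 bytes
Segment 2: SEQ = 57659, payload = 846 bytes
Segment 3: SEQ = 58505, payload = 430 bytes
Segment 4: SEQ = 58935, payload = 170 bytes
Segment 5: SEQ = 59105, payload = 181 bytes
SEQ of segment 5 = 57456 + 203 + 846 + 430 + 170 = 59105

59105


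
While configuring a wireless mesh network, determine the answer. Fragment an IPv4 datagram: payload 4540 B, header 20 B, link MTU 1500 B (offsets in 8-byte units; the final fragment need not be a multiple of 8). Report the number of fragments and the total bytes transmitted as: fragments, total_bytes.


Max data per non-final fragment = floor((MTU - header)/8)*8 = floor((1500 - 20)/8)*8 = floor(1480/8)*8 = 1480 B
Final fragment needs no 8-byte alignment: it can carry up to MTU - header = 1480 B
Non-final fragments needed = ceil((payload - 1480) / 1480) = ceil(3060/1480) = ceil(2.0676) = 3
Number of fragments = 3 + 1 = 4
Fragment sizes (data): 3 * 1480 B + 100 B (last, 100 <= 1480 OK)
Total bytes sent = payload + n_frags * header = 4540 + 4*20 = 4540 + 80 = 4620 B

4, 4620


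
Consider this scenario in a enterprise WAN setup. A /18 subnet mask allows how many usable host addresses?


Given: subnet mask /18
Host bits = 32 - 18 = 14
Total addresses = 2^14 = 16384
Usable hosts = 16384 - 2 (network + broadcast) = 16382

16382


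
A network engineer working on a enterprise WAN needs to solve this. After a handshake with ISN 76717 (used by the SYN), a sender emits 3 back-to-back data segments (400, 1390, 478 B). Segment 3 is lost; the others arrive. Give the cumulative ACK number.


SYN uses sequence number 76717; first data byte = ISN + 1 = 76718.
Segment 1: SEQ = 76718, len = 400 B, covers [76718, 77117]
Segment 2: SEQ = 77118, len = 1390 B, covers [77118, 78507]
Segment 3: SEQ = 78508, len = 478 B, covers [78508, 78985] [LOST]
In-order data received: bytes [76718, 78507] (segments 1..2).
Segment 3 missing -> gap begins at byte 78508.
Cumulative ACK = next expected in-order byte = 76718 + 400 + 1390 = 78508

78508


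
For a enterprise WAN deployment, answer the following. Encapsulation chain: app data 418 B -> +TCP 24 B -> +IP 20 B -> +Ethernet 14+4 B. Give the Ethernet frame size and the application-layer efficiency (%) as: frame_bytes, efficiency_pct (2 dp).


TCP segment = 418 + 24 = 442 B
IP packet = 442 + 20 = 462 B
Ethernet frame = 462 + 14 + 4 = 480 B
Efficiency = app / frame = 418 / 480 = 0.870833 = 87.0833% -> 87.08% (2 dp)

480, 87.08


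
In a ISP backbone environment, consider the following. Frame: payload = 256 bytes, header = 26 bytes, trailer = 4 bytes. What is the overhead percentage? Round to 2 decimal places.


Given: payload = 256 B, header = 26 B, trailer = 4 B
Overhead bytes = header + trailer = 26 + 4 = 30
Total frame = payload + overhead = 256 + 30 = 286
Overhead % = 30 / 286 * 100 = 10.4895% -> 10.49% (2 dp)

10.49


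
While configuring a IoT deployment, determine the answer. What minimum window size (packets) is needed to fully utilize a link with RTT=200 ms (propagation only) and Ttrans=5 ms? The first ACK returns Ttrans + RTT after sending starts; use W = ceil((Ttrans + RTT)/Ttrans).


Given: Ttrans = 5 ms, RTT = 200 ms (= 2 * Tprop, Tprop = 100 ms)
Time until first ACK returns = Ttrans + RTT = 5 + 200 = 205 ms
Need W * Ttrans >= Ttrans + RTT  ->  W >= (Ttrans + RTT) / Ttrans
(Ttrans + RTT) / Ttrans = 205 / 5 = 41
W_min = ceil(41) = 41

41


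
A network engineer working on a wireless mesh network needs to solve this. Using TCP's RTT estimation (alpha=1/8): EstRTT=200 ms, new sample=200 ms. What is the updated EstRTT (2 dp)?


Given: EstRTT = 200 ms, SampleRTT = 200 ms, alpha = 1/8
New EstRTT = (1 - alpha) * EstRTT + alpha * SampleRTT
(7/8) * 200 = 175
(1/8) * 200 = 25
New EstRTT = 175 + 25 = 200 ms -> 200.00 ms (2 dp)

200.00


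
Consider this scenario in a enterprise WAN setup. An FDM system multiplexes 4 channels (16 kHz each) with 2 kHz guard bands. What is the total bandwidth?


Given: 4 channels, 16 kHz each, guard = 2 kHz
Channel bandwidth = 4 * 16 = 64 kHz
Guard bands = 3 gaps * 2 kHz = 6 kHz
Total = 64 + 6 = 70 kHz

70


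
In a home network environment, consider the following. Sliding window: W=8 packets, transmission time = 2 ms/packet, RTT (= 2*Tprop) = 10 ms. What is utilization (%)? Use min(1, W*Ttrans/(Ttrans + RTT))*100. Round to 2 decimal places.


Given: W = 8, Ttrans = 2 ms, RTT = 10 ms (= 2 * Tprop, Tprop = 5 ms)
Cycle time = Ttrans + RTT = 2 + 10 = 12 ms (first packet sent until its ACK returns)
W * Ttrans = 8 * 2 = 16 ms of sending per cycle
W * Ttrans / (Ttrans + RTT) = 16 / 12 = 1.333333
U = min(1, 1.333333) = 1.000000
U% = 100.00%

100.00


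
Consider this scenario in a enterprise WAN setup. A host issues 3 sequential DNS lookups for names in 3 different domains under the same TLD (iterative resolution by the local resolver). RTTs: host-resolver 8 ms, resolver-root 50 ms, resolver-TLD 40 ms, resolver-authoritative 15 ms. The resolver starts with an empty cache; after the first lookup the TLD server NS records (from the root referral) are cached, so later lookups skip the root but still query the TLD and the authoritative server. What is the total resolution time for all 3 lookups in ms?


Lookup 1 (cold cache): local + root + TLD + auth = 8 + 50 + 40 + 15 = 113 ms
Lookups 2..3 (TLD NS cached -> skip root; new domain -> still ask TLD and auth): local + TLD + auth = 8 + 40 + 15 = 63 ms each
Remaining 2 lookups: 2 * 63 = 126 ms
Total = 113 + 126 = 239 ms

239


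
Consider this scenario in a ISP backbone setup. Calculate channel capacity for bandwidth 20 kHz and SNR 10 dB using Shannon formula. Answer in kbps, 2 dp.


Given: B = 20 kHz, SNR = 10 dB
SNR linear = 10^(10/10) = 10
1 + SNR = 11
log2(11) = 3.4594316186
C = 20 * 1000 * 3.4594316186 = 69188.6324 bps
C = 69.188632 kbps -> 69.19 kbps (2 dp)

69.19


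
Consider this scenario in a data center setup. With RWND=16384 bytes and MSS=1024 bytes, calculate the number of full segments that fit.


Given: RWND = 16384 bytes, MSS = 1024 bytes
Full segments = floor(RWND / MSS)
Full segments = floor(16384 / 1024)
Full segments = floor(16.0) = 16

16


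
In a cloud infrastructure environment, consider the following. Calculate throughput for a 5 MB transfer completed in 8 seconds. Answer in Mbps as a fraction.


Given: file = 5 MB, time = 8 s
File in Mb = 5 * 8 = 40 Mb
Throughput = 40 / 8 Mbps
Throughput = 5 Mbps

5


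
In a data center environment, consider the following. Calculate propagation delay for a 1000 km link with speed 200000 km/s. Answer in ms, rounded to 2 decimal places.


Given: distance = 1000 km, speed = 200000 km/s
Delay = distance / speed = 1000 / 200000 seconds
Delay in ms = 1000 * 1000 / 200000
Delay = 5.0000 ms
Rounded to 2 dp = 5.00 ms

5.00


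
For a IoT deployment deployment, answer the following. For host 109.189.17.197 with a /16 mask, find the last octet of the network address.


Given: IP = 109.189.17.197, prefix = /16
Subnet mask = 255.255.0.0
Last octet of IP: 197
Last octet of mask: 0
Network last octet = 197 AND 0 = 0

0


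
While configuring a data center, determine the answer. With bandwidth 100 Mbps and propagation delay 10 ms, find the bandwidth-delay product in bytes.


Given: bandwidth = 100 Mbps, delay = 10 ms
BDP in bits = 100 * 10^6 * 10 / 1000
BDP in bits = 1000000
BDP in bytes = 1000000 / 8 = 125000

125000


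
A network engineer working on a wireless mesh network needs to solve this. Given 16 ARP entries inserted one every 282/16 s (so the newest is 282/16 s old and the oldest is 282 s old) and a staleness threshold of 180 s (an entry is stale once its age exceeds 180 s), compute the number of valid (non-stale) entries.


Ages are k * 282/16 s for k = 1..16 (spacing = 17.6250 s).
Entry k is valid iff k * 282/16 <= 180 iff k <= 16 * 180 / 282 = 10.2128
n_valid = floor(10.2128) = 10
(n_stale = 16 - 10 = 6)

10


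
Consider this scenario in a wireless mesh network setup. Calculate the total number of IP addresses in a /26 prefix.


Given: CIDR prefix /26
Host bits = 32 - 26 = 6
Total addresses = 2^6 = 64

64


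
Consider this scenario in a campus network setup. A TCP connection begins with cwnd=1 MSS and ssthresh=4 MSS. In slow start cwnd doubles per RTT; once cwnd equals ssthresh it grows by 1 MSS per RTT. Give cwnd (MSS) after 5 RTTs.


RTT 0: cwnd = 1 MSS (initial)
RTT 1: cwnd = 2 MSS (slow start, doubled)
RTT 2: cwnd = 4 MSS (slow start, doubled)
RTT 3: cwnd = 5 MSS (congestion avoidance, +1)
RTT 4: cwnd = 6 MSS (congestion avoidance, +1)
RTT 5: cwnd = 7 MSS (congestion avoidance, +1)

7


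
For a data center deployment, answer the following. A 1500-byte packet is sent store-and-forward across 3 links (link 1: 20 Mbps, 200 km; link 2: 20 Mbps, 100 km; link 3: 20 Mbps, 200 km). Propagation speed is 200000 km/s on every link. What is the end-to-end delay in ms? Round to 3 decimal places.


Packet = 1500 bytes = 12000 bits. Store-and-forward: sum (t_trans + t_prop) per link.
Link 1: t_trans = 12000/(20*10^6) s = 0.6000 ms; t_prop = 200/200000 s = 1.0000 ms; subtotal = 1.6000 ms
Link 2: t_trans = 12000/(20*10^6) s = 0.6000 ms; t_prop = 100/200000 s = 0.5000 ms; subtotal = 1.1000 ms
Link 3: t_trans = 12000/(20*10^6) s = 0.6000 ms; t_prop = 200/200000 s = 1.0000 ms; subtotal = 1.6000 ms
End-to-end = 1.6000 + 1.1000 + 1.6000 = 4.3000 ms -> 4.300 ms (3 dp)

4.300


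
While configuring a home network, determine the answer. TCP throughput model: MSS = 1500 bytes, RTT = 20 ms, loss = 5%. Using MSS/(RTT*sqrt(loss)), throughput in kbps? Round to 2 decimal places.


Given: MSS = 1500 bytes, RTT = 20 ms, loss = 5%
RTT in seconds = 20 / 1000 = 0.02
Loss rate = 5% = 0.05
sqrt(loss) = sqrt(0.05) = 0.223606797750
Throughput (bytes/s) = 1500 / (0.02 * 0.223606797750) = 335410.1966
Throughput (kbps) = 335410.1966 * 8 / 1000 = 2683.281573 -> 2683.28 kbps (2 dp)

2683.28


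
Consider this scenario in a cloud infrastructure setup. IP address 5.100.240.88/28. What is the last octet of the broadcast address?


Given: IP = 5.100.240.88, prefix = /28
Host bits = 32 - 28 = 4
Network last octet = 88 AND mask = 80
Host part size = 2^4 - 1 = 15
Broadcast last octet = 80 OR 15 = 95

95


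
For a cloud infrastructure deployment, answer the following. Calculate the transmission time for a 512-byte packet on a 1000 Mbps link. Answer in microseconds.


Given: packet = 512 bytes, bandwidth = 1000 Mbps
Packet in bits = 512 * 8 = 4096 bits
Bandwidth = 1000 * 10^6 = 1000000000 bps
Time = 4096 / 1000000000 seconds
Time in us = 4096 * 10^6 / 1000000000 = 4.096

4.096


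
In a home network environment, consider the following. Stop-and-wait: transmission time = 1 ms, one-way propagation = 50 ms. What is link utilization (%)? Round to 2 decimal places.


Given: Ttrans = 1 ms, Tprop = 50 ms
RTT = 2 * Tprop = 2 * 50 = 100 ms
U = Ttrans / (Ttrans + RTT)
U = 1 / (1 + 100)
U = 1 / 101 = 0.009901
U% = 0.99%

0.99


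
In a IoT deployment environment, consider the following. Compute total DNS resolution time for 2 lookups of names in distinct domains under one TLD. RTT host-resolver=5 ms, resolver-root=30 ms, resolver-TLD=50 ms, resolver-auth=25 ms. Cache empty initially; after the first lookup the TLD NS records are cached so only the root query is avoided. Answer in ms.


Lookup 1 (cold cache): local + root + TLD + auth = 5 + 30 + 50 + 25 = 110 ms
Lookups 2..2 (TLD NS cached -> skip root; new domain -> still ask TLD and auth): local + TLD + auth = 5 + 50 + 25 = 80 ms each
Remaining 1 lookups: 1 * 80 = 80 ms
Total = 110 + 80 = 190 ms

190


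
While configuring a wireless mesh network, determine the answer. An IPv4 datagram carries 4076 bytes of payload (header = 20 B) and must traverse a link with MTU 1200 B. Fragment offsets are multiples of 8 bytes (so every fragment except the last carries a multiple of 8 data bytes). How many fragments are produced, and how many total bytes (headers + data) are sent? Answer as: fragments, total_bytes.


Max data per non-final fragment = floor((MTU - header)/8)*8 = floor((1200 - 20)/8)*8 = floor(1180/8)*8 = 1176 B
Final fragment needs no 8-byte alignment: it can carry up to MTU - header = 1180 B
Non-final fragments needed = ceil((payload - 1180) / 1176) = ceil(2896/1176) = ceil(2.4626) = 3
Number of fragments = 3 + 1 = 4
Fragment sizes (data): 3 * 1176 B + 548 B (last, 548 <= 1180 OK)
Total bytes sent = payload + n_frags * header = 4076 + 4*20 = 4076 + 80 = 4156 B

4, 4156


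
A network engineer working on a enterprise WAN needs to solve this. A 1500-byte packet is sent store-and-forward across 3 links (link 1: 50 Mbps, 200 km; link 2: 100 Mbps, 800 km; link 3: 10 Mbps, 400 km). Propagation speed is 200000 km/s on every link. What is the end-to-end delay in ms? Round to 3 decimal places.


Packet = 1500 bytes = 12000 bits. Store-and-forward: sum (t_trans + t_prop) per link.
Link 1: t_trans = 12000/(50*10^6) s = 0.2400 ms; t_prop = 200/200000 s = 1.0000 ms; subtotal = 1.2400 ms
Link 2: t_trans = 12000/(100*10^6) s = 0.1200 ms; t_prop = 800/200000 s = 4.0000 ms; subtotal = 4.1200 ms
Link 3: t_trans = 12000/(10*10^6) s = 1.2000 ms; t_prop = 400/200000 s = 2.0000 ms; subtotal = 3.2000 ms
End-to-end = 1.2400 + 4.1200 + 3.2000 = 8.5600 ms -> 8.560 ms (3 dp)

8.560


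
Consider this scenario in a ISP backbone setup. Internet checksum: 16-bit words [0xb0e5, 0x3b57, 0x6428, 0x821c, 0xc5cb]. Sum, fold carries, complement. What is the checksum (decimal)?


Given words: [0xb0e5, 0x3b57, 0x6428, 0x821c, 0xc5cb]
Step 1: Sum all words
Raw sum = 45285 + 15191 + 25640 + 33308 + 50635 = 170059
Step 2: Fold carry: (38987 + 2) = 38989
One's complement = ~38989 & 0xFFFF = 26546

26546


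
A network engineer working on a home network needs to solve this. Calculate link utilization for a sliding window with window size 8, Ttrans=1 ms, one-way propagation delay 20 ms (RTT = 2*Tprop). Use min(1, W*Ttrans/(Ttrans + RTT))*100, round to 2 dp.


Given: W = 8, Ttrans = 1 ms, RTT = 40 ms (= 2 * Tprop, Tprop = 20 ms)
Cycle time = Ttrans + RTT = 1 + 40 = 41 ms (first packet sent until its ACK returns)
W * Ttrans = 8 * 1 = 8 ms of sending per cycle
W * Ttrans / (Ttrans + RTT) = 8 / 41 = 0.195122
U = min(1, 0.195122) = 0.195122
U% = 19.51%

19.51


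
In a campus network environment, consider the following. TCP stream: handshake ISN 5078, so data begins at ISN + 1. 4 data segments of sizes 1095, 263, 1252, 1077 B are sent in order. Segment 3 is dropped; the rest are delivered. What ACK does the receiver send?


SYN uses sequence number 5078; first data byte = ISN + 1 = 5079.
Segment 1: SEQ = 5079, len = 1095 B, covers [5079, 6173]
Segment 2: SEQ = 6174, len = 263 B, covers [6174, 6436]
Segment 3: SEQ = 6437, len = 1252 B, covers [6437, 7688] [LOST]
Segment 4: SEQ = 7689, len = 1077 B, covers [7689, 8765]
In-order data received: bytes [5079, 6436] (segments 1..2).
Segment 3 missing -> gap begins at byte 6437; later segments buffered out of order.
Cumulative ACK = next expected in-order byte = 5079 + 1095 + 263 = 6437

6437


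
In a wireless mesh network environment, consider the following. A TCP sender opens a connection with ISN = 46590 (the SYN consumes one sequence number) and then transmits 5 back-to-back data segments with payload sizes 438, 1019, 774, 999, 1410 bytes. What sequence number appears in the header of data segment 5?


The SYN occupies sequence number ISN = 46590, so the first data byte is ISN + 1 = 46591.
SEQ of data segment i = (ISN + 1) + sum of payload sizes of segments 1..i-1.
Segment 1: SEQ = 46591, payload = 438 bytes
Segment 2: SEQ = 47029, payload = 1019 bytes
Segment 3: SEQ = 48048, payload = 774 bytes
Segment 4: SEQ = 48822, payload = 999 bytes
Segment 5: SEQ = 49821, payload = 1410 bytes
SEQ of segment 5 = 46591 + 438 + 1019 + 774 + 999 = 49821

49821


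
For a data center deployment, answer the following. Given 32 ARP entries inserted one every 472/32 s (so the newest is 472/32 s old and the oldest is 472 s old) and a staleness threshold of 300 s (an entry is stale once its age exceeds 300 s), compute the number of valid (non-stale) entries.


Ages are k * 472/32 s for k = 1..32 (spacing = 14.7500 s).
Entry k is valid iff k * 472/32 <= 300 iff k <= 32 * 300 / 472 = 20.3390
n_valid = floor(20.3390) = 20
(n_stale = 32 - 20 = 12)

20


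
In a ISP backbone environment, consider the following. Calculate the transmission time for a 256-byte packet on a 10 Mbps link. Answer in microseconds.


Given: packet = 256 bytes, bandwidth = 10 Mbps
Packet in bits = 256 * 8 = 2048 bits
Bandwidth = 10 * 10^6 = 10000000 bps
Time = 2048 / 10000000 seconds
Time in us = 2048 * 10^6 / 10000000 = 204.8

204.8


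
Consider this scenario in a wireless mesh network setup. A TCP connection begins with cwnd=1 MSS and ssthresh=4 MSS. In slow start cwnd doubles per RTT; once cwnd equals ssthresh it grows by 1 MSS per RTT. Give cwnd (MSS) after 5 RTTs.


RTT 0: cwnd = 1 MSS (initial)
RTT 1: cwnd = 2 MSS (slow start, doubled)
RTT 2: cwnd = 4 MSS (slow start, doubled)
RTT 3: cwnd = 5 MSS (congestion avoidance, +1)
RTT 4: cwnd = 6 MSS (congestion avoidance, +1)
RTT 5: cwnd = 7 MSS (congestion avoidance, +1)

7


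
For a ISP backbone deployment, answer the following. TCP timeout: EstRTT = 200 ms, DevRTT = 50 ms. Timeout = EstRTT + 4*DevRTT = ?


Given: EstRTT = 200 ms, DevRTT = 50 ms
Timeout = EstRTT + 4 * DevRTT
4 * DevRTT = 4 * 50 = 200
Timeout = 200 + 200 = 400 ms

400


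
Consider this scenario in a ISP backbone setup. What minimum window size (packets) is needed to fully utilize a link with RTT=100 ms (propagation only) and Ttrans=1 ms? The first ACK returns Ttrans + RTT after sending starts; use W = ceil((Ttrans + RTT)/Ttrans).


Given: Ttrans = 1 ms, RTT = 100 ms (= 2 * Tprop, Tprop = 50 ms)
Time until first ACK returns = Ttrans + RTT = 1 + 100 = 101 ms
Need W * Ttrans >= Ttrans + RTT  ->  W >= (Ttrans + RTT) / Ttrans
(Ttrans + RTT) / Ttrans = 101 / 1 = 101
W_min = ceil(101) = 101

101


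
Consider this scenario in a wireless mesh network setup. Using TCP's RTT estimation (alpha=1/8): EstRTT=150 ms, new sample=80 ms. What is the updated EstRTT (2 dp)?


Given: EstRTT = 150 ms, SampleRTT = 80 ms, alpha = 1/8
New EstRTT = (1 - alpha) * EstRTT + alpha * SampleRTT
(7/8) * 150 = 131.25
(1/8) * 80 = 10
New EstRTT = 131.25 + 10 = 141.25 ms -> 141.25 ms (2 dp)

141.25


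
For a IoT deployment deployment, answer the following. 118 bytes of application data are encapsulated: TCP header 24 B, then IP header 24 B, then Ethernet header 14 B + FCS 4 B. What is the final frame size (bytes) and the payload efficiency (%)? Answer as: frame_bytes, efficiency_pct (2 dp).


TCP segment = 118 + 24 = 142 B
IP packet = 142 + 24 = 166 B
Ethernet frame = 166 + 14 + 4 = 184 B
Efficiency = app / frame = 118 / 184 = 0.641304 = 64.1304% -> 64.13% (2 dp)

184, 64.13


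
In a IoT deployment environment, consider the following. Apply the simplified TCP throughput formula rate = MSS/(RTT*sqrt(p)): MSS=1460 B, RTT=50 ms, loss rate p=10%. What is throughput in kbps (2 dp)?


Given: MSS = 1460 bytes, RTT = 50 ms, loss = 10%
RTT in seconds = 50 / 1000 = 0.05
Loss rate = 10% = 0.1
sqrt(loss) = sqrt(0.1) = 0.316227766017
Throughput (bytes/s) = 1460 / (0.05 * 0.316227766017) = 92338.5077
Throughput (kbps) = 92338.5077 * 8 / 1000 = 738.708061 -> 738.71 kbps (2 dp)

738.71


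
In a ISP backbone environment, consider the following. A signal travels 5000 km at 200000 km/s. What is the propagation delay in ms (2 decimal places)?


Given: distance = 5000 km, speed = 200000 km/s
Delay = distance / speed = 5000 / 200000 seconds
Delay in ms = 5000 * 1000 / 200000
Delay = 25.0000 ms
Rounded to 2 dp = 25.00 ms

25.00


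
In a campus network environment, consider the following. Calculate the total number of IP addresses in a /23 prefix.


Given: CIDR prefix /23
Host bits = 32 - 23 = 9
Total addresses = 2^9 = 512

512


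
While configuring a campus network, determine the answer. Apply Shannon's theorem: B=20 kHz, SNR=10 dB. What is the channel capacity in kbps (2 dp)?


Given: B = 20 kHz, SNR = 10 dB
SNR linear = 10^(10/10) = 10
1 + SNR = 11
log2(11) = 3.4594316186
C = 20 * 1000 * 3.4594316186 = 69188.6324 bps
C = 69.188632 kbps -> 69.19 kbps (2 dp)

69.19


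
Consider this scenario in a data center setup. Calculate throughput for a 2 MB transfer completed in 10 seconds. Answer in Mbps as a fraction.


Given: file = 2 MB, time = 10 s
File in Mb = 2 * 8 = 16 Mb
Throughput = 16 / 10 Mbps
Throughput = 8/5 Mbps

8/5


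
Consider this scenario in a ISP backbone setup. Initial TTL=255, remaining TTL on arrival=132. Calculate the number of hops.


Given: initial TTL = 255, received TTL = 132
Hops = initial TTL - received TTL
Hops = 255 - 132 = 123

123


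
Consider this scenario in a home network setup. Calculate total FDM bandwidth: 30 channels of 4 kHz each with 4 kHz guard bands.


Given: 30 channels, 4 kHz each, guard = 4 kHz
Channel bandwidth = 30 * 4 = 120 kHz
Guard bands = 29 gaps * 4 kHz = 116 kHz
Total = 120 + 116 = 236 kHz

236


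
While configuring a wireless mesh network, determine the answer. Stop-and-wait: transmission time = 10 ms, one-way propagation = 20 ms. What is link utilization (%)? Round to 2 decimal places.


Given: Ttrans = 10 ms, Tprop = 20 ms
RTT = 2 * Tprop = 2 * 20 = 40 ms
U = Ttrans / (Ttrans + RTT)
U = 10 / (10 + 40)
U = 10 / 50 = 0.2
U% = 20.00%

20.00


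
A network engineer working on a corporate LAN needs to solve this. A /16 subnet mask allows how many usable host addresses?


Given: subnet mask /16
Host bits = 32 - 16 = 16
Total addresses = 2^16 = 65536
Usable hosts = 65536 - 2 (network + broadcast) = 65534

65534


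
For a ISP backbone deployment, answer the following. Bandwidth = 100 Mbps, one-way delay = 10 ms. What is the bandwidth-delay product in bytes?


Given: bandwidth = 100 Mbps, delay = 10 ms
BDP in bits = 100 * 10^6 * 10 / 1000
BDP in bits = 1000000
BDP in bytes = 1000000 / 8 = 125000

125000


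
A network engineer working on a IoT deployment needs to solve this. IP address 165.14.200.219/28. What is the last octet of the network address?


Given: IP = 165.14.200.219, prefix = /28
Subnet mask = 255.255.255.240
Last octet of IP: 219
Last octet of mask: 240
Network last octet = 219 AND 240 = 208

208


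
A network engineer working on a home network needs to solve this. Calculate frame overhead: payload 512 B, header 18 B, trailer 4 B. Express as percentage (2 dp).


Given: payload = 512 B, header = 18 B, trailer = 4 B
Overhead bytes = header + trailer = 18 + 4 = 22
Total frame = payload + overhead = 512 + 22 = 534
Overhead % = 22 / 534 * 100 = 4.1199% -> 4.12% (2 dp)

4.12


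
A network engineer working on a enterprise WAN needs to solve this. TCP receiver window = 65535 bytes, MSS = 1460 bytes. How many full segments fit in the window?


Given: RWND = 65535 bytes, MSS = 1460 bytes
Full segments = floor(RWND / MSS)
Full segments = floor(65535 / 1460)
Full segments = floor(44.887) = 44

44


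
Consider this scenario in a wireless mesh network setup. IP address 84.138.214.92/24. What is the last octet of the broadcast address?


Given: IP = 84.138.214.92, prefix = /24
Host bits = 32 - 24 = 8
Network last octet = 92 AND mask = 0
Host part size = 2^8 - 1 = 255
Broadcast last octet = 0 OR 255 = 255

255


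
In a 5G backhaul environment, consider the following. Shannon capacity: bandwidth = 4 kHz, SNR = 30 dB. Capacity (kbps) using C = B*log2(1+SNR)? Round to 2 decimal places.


Given: B = 4 kHz, SNR = 30 dB
SNR linear = 10^(30/10) = 1000
1 + SNR = 1001
log2(1001) = 9.9672262588
C = 4 * 1000 * 9.9672262588 = 39868.9050 bps
C = 39.868905 kbps -> 39.87 kbps (2 dp)

39.87


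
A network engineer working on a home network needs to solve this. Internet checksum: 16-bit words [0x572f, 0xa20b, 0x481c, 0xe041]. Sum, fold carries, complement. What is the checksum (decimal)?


Given words: [0x572f, 0xa20b, 0x481c, 0xe041]
Step 1: Sum all words
Raw sum = 22319 + 41483 + 18460 + 57409 = 139671
Step 2: Fold carry: (8599 + 2) = 8601
One's complement = ~8601 & 0xFFFF = 56934

56934


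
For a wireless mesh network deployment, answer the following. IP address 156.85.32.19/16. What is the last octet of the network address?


Given: IP = 156.85.32.19, prefix = /16
Subnet mask = 255.255.0.0
Last octet of IP: 19
Last octet of mask: 0
Network last octet = 19 AND 0 = 0

0


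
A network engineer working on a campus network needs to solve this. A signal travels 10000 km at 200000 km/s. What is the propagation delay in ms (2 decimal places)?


Given: distance = 10000 km, speed = 200000 km/s
Delay = distance / speed = 10000 / 200000 seconds
Delay in ms = 10000 * 1000 / 200000
Delay = 50.0000 ms
Rounded to 2 dp = 50.00 ms

50.00


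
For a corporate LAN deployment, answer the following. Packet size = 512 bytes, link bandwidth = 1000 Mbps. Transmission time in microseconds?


Given: packet = 512 bytes, bandwidth = 1000 Mbps
Packet in bits = 512 * 8 = 4096 bits
Bandwidth = 1000 * 10^6 = 1000000000 bps
Time = 4096 / 1000000000 seconds
Time in us = 4096 * 10^6 / 1000000000 = 4.096

4.096


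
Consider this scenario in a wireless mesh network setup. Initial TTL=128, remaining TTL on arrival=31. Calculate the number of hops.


Given: initial TTL = 128, received TTL = 31
Hops = initial TTL - received TTL
Hops = 128 - 31 = 97

97


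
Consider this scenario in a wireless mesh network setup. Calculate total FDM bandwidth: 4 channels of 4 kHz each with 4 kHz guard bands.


Given: 4 channels, 4 kHz each, guard = 4 kHz
Channel bandwidth = 4 * 4 = 16 kHz
Guard bands = 3 gaps * 4 kHz = 12 kHz
Total = 16 + 12 = 28 kHz

28


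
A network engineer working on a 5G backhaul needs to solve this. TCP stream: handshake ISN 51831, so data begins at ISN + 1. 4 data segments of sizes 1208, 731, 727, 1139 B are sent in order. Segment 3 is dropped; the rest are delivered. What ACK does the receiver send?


SYN uses sequence number 51831; first data byte = ISN + 1 = 51832.
Segment 1: SEQ = 51832, len = 1208 B, covers [51832, 53039]
Segment 2: SEQ = 53040, len = 731 B, covers [53040, 53770]
Segment 3: SEQ = 53771, len = 727 B, covers [53771, 54497] [LOST]
Segment 4: SEQ = 54498, len = 1139 B, covers [54498, 55636]
In-order data received: bytes [51832, 53770] (segments 1..2).
Segment 3 missing -> gap begins at byte 53771; later segments buffered out of order.
Cumulative ACK = next expected in-order byte = 51832 + 1208 + 731 = 53771

53771


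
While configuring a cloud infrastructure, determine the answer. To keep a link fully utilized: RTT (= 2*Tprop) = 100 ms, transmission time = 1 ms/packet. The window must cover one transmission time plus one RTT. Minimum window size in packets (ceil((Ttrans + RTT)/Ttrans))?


Given: Ttrans = 1 ms, RTT = 100 ms (= 2 * Tprop, Tprop = 50 ms)
Time until first ACK returns = Ttrans + RTT = 1 + 100 = 101 ms
Need W * Ttrans >= Ttrans + RTT  ->  W >= (Ttrans + RTT) / Ttrans
(Ttrans + RTT) / Ttrans = 101 / 1 = 101
W_min = ceil(101) = 101

101


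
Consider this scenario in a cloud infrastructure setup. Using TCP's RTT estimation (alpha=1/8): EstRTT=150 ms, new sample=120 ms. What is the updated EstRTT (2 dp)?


Given: EstRTT = 150 ms, SampleRTT = 120 ms, alpha = 1/8
New EstRTT = (1 - alpha) * EstRTT + alpha * SampleRTT
(7/8) * 150 = 131.25
(1/8) * 120 = 15
New EstRTT = 131.25 + 15 = 146.25 ms -> 146.25 ms (2 dp)

146.25


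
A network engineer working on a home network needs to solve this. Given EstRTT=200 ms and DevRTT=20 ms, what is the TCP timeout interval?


Given: EstRTT = 200 ms, DevRTT = 20 ms
Timeout = EstRTT + 4 * DevRTT
4 * DevRTT = 4 * 20 = 80
Timeout = 200 + 80 = 280 ms

280


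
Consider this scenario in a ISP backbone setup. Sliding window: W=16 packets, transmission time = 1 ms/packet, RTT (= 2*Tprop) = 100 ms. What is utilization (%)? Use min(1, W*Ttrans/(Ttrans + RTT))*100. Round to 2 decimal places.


Given: W = 16, Ttrans = 1 ms, RTT = 100 ms (= 2 * Tprop, Tprop = 50 ms)
Cycle time = Ttrans + RTT = 1 + 100 = 101 ms (first packet sent until its ACK returns)
W * Ttrans = 16 * 1 = 16 ms of sending per cycle
W * Ttrans / (Ttrans + RTT) = 16 / 101 = 0.158416
U = min(1, 0.158416) = 0.158416
U% = 15.84%

15.84


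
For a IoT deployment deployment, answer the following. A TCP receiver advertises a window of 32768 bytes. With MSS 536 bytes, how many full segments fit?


Given: RWND = 32768 bytes, MSS = 536 bytes
Full segments = floor(RWND / MSS)
Full segments = floor(32768 / 536)
Full segments = floor(61.1343) = 61

61


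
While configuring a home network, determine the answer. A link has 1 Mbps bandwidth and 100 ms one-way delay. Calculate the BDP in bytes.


Given: bandwidth = 1 Mbps, delay = 100 ms
BDP in bits = 1 * 10^6 * 100 / 1000
BDP in bits = 100000
BDP in bytes = 100000 / 8 = 12500

12500


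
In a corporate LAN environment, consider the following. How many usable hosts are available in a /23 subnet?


Given: subnet mask /23
Host bits = 32 - 23 = 9
Total addresses = 2^9 = 512
Usable hosts = 512 - 2 (network + broadcast) = 510

510


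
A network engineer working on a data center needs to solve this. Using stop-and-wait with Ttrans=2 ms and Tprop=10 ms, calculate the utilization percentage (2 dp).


Given: Ttrans = 2 ms, Tprop = 10 ms
RTT = 2 * Tprop = 2 * 10 = 20 ms
U = Ttrans / (Ttrans + RTT)
U = 2 / (2 + 20)
U = 2 / 22 = 0.090909
U% = 9.09%

9.09


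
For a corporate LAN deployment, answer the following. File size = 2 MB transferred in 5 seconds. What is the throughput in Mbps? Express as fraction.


Given: file = 2 MB, time = 5 s
File in Mb = 2 * 8 = 16 Mb
Throughput = 16 / 5 Mbps
Throughput = 16/5 Mbps

16/5


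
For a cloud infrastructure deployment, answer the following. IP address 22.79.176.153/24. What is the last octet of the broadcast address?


Given: IP = 22.79.176.153, prefix = /24
Host bits = 32 - 24 = 8
Network last octet = 153 AND mask = 0
Host part size = 2^8 - 1 = 255
Broadcast last octet = 0 OR 255 = 255

255


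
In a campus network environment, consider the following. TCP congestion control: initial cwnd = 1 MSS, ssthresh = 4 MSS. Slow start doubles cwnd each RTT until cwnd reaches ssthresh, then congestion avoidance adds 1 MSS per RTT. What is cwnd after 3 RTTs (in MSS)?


RTT 0: cwnd = 1 MSS (initial)
RTT 1: cwnd = 2 MSS (slow start, doubled)
RTT 2: cwnd = 4 MSS (slow start, doubled)
RTT 3: cwnd = 5 MSS (congestion avoidance, +1)

5


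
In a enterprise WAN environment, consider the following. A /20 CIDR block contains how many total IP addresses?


Given: CIDR prefix /20
Host bits = 32 - 20 = 12
Total addresses = 2^12 = 4096

4096


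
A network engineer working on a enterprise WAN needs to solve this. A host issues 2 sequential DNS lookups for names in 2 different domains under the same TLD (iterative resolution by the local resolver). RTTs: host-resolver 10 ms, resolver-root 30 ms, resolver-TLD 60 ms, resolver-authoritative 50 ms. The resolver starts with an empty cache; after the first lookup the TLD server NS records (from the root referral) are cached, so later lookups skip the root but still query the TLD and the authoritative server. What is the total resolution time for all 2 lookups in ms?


Lookup 1 (cold cache): local + root + TLD + auth = 10 + 30 + 60 + 50 = 150 ms
Lookups 2..2 (TLD NS cached -> skip root; new domain -> still ask TLD and auth): local + TLD + auth = 10 + 60 + 50 = 120 ms each
Remaining 1 lookups: 1 * 120 = 120 ms
Total = 150 + 120 = 270 ms

270


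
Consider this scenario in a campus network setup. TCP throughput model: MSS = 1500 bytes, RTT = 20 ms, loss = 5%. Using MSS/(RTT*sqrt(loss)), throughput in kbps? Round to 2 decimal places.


Given: MSS = 1500 bytes, RTT = 20 ms, loss = 5%
RTT in seconds = 20 / 1000 = 0.02
Loss rate = 5% = 0.05
sqrt(loss) = sqrt(0.05) = 0.223606797750
Throughput (bytes/s) = 1500 / (0.02 * 0.223606797750) = 335410.1966
Throughput (kbps) = 335410.1966 * 8 / 1000 = 2683.281573 -> 2683.28 kbps (2 dp)

2683.28


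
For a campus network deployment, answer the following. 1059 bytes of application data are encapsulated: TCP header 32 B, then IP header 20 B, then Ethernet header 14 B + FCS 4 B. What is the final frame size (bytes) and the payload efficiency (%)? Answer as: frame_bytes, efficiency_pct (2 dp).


TCP segment = 1059 + 32 = 1091 B
IP packet = 1091 + 20 = 1111 B
Ethernet frame = 1111 + 14 + 4 = 1129 B
Efficiency = app / frame = 1059 / 1129 = 0.937998 = 93.7998% -> 93.80% (2 dp)

1129, 93.80


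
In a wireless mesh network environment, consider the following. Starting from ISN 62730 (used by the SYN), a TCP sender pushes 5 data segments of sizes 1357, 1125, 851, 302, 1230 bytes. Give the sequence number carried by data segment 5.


The SYN occupies sequence number ISN = 62730, so the first data byte is ISN + 1 = 62731.
SEQ of data segment i = (ISN + 1) + sum of payload sizes of segments 1..i-1.
Segment 1: SEQ = 62731, payload = 1357 bytes
Segment 2: SEQ = 64088, payload = 1125 bytes
Segment 3: SEQ = 65213, payload = 851 bytes
Segment 4: SEQ = 66064, payload = 302 bytes
Segment 5: SEQ = 66366, payload = 1230 bytes
SEQ of segment 5 = 62731 + 1357 + 1125 + 851 + 302 = 66366

66366


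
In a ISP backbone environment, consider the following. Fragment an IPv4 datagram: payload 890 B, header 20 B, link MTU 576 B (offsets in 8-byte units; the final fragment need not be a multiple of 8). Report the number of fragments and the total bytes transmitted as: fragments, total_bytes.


Max data per non-final fragment = floor((MTU - header)/8)*8 = floor((576 - 20)/8)*8 = floor(556/8)*8 = 552 B
Final fragment needs no 8-byte alignment: it can carry up to MTU - header = 556 B
Non-final fragments needed = ceil((payload - 556) / 552) = ceil(334/552) = ceil(0.6051) = 1
Number of fragments = 1 + 1 = 2
Fragment sizes (data): 1 * 552 B + 338 B (last, 338 <= 556 OK)
Total bytes sent = payload + n_frags * header = 890 + 2*20 = 890 + 40 = 930 B

2, 930


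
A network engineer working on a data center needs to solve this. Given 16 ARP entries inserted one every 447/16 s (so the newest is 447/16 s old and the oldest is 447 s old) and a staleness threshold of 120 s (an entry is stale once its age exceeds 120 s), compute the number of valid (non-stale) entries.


Ages are k * 447/16 s for k = 1..16 (spacing = 27.9375 s).
Entry k is valid iff k * 447/16 <= 120 iff k <= 16 * 120 / 447 = 4.2953
n_valid = floor(4.2953) = 4
(n_stale = 16 - 4 = 12)

4


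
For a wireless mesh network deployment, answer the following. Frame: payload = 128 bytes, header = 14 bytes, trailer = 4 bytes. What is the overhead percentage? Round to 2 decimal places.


Given: payload = 128 B, header = 14 B, trailer = 4 B
Overhead bytes = header + trailer = 14 + 4 = 18
Total frame = payload + overhead = 128 + 18 = 146
Overhead % = 18 / 146 * 100 = 12.3288% -> 12.33% (2 dp)

12.33


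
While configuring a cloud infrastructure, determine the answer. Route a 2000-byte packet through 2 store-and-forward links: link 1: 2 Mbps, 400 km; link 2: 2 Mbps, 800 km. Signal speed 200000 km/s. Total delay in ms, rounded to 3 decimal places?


Packet = 2000 bytes = 16000 bits. Store-and-forward: sum (t_trans + t_prop) per link.
Link 1: t_trans = 16000/(2*10^6) s = 8.0000 ms; t_prop = 400/200000 s = 2.0000 ms; subtotal = 10.0000 ms
Link 2: t_trans = 16000/(2*10^6) s = 8.0000 ms; t_prop = 800/200000 s = 4.0000 ms; subtotal = 12.0000 ms
End-to-end = 10.0000 + 12.0000 = 22.0000 ms -> 22.000 ms (3 dp)

22.000


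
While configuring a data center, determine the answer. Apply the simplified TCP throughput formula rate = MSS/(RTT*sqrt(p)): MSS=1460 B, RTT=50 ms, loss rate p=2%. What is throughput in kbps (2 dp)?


Given: MSS = 1460 bytes, RTT = 50 ms, loss = 2%
RTT in seconds = 50 / 1000 = 0.05
Loss rate = 2% = 0.02
sqrt(loss) = sqrt(0.02) = 0.141421356237
Throughput (bytes/s) = 1460 / (0.05 * 0.141421356237) = 206475.1801
Throughput (kbps) = 206475.1801 * 8 / 1000 = 1651.801441 -> 1651.80 kbps (2 dp)

1651.80


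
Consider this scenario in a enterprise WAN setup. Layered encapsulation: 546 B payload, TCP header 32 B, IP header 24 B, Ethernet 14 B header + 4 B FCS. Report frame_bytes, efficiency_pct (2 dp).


TCP segment = 546 + 32 = 578 B
IP packet = 578 + 24 = 602 B
Ethernet frame = 602 + 14 + 4 = 620 B
Efficiency = app / frame = 546 / 620 = 0.880645 = 88.0645% -> 88.06% (2 dp)

620, 88.06


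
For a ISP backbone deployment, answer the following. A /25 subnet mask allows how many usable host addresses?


Given: subnet mask /25
Host bits = 32 - 25 = 7
Total addresses = 2^7 = 128
Usable hosts = 128 - 2 (network + broadcast) = 126

126


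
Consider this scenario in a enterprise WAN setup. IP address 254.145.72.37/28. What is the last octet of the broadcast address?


Given: IP = 254.145.72.37, prefix = /28
Host bits = 32 - 28 = 4
Network last octet = 37 AND mask = 32
Host part size = 2^4 - 1 = 15
Broadcast last octet = 32 OR 15 = 47

47


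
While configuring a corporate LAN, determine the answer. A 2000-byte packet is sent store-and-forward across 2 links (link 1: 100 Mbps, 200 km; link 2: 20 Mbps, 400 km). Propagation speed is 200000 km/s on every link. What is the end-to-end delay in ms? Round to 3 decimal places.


Packet = 2000 bytes = 16000 bits. Store-and-forward: sum (t_trans + t_prop) per link.
Link 1: t_trans = 16000/(100*10^6) s = 0.1600 ms; t_prop = 200/200000 s = 1.0000 ms; subtotal = 1.1600 ms
Link 2: t_trans = 16000/(20*10^6) s = 0.8000 ms; t_prop = 400/200000 s = 2.0000 ms; subtotal = 2.8000 ms
End-to-end = 1.1600 + 2.8000 = 3.9600 ms -> 3.960 ms (3 dp)

3.960
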